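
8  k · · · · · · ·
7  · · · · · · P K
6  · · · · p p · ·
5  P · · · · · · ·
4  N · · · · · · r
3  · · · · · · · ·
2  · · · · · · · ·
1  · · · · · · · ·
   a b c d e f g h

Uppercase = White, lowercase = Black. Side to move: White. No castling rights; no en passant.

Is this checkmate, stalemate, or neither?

neither

White to move; white king on h7.
In check: yes, from the black rook on h4.
Legal moves for White: Kg8, Kg6.
White is in check but has 2 legal moves → neither.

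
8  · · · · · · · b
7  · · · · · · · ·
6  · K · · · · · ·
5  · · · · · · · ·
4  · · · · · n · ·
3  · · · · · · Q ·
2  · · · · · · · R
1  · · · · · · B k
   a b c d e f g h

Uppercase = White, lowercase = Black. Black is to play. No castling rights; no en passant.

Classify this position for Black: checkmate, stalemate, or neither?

Black to move; black king on h1.
In check: yes, from the white rook on h2.
King squares — g1: attacked by Qg3; g2: attacked by Rh2; h2: attacked by Bg1.
Legal moves for Black: none.
In check with no legal moves → checkmate.

checkmate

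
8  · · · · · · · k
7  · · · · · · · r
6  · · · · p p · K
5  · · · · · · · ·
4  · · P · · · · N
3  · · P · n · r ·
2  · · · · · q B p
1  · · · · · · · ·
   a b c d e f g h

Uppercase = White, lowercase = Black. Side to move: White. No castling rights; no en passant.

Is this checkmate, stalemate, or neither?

White to move; white king on h6.
In check: yes, from the black rook on h7.
King squares — g5: attacked by Rg3; h5: attacked by Rh7; g6: attacked by Rg3; g7: attacked by Rg3; h7: attacked by Kh8.
Legal moves for White: none.
In check with no legal moves → checkmate.

checkmate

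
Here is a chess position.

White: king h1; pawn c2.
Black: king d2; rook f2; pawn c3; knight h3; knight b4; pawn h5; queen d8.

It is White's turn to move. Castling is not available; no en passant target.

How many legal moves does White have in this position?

White to move; king on h1.
In check: no.
Legal moves: none.
Count: 0.

0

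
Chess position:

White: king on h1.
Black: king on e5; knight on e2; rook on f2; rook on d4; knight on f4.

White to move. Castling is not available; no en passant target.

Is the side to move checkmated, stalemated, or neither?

stalemate

White to move; white king on h1.
In check: no.
King squares — g1: attacked by Ne2; g2: attacked by Rf2; h2: attacked by Rf2.
Legal moves for White: none.
Not in check and no legal moves → stalemate.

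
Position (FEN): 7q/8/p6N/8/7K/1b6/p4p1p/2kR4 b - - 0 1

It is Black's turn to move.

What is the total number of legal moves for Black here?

4

Black to move; king on c1.
In check: yes, from the white rook on d1.
Legal moves: Kc2, Kb2, Kxd1, Bxd1.
Count: 4.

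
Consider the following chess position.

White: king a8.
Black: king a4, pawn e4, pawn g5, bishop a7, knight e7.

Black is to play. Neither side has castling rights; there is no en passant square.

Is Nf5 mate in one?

no

After Nf5: white king on a8; in check: no.
White is not in check, so this cannot be checkmate.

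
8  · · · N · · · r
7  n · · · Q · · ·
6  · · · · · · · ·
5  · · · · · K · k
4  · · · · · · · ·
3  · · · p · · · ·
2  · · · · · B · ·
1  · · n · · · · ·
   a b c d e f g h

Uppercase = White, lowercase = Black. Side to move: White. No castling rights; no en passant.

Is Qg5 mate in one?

yes

After Qg5: black king on h5; in check: yes, from the white queen on g5.
King squares — g4: attacked by Kf5; h4: attacked by Bf2; g5: attacked by Kf5; g6: attacked by Kf5; h6: attacked by Qg5.
Black has no legal moves → checkmate.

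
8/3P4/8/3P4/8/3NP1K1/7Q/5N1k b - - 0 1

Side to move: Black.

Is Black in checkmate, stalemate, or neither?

Black to move; black king on h1.
In check: yes, from the white queen on h2.
King squares — g1: attacked by Qh2; g2: attacked by Qh2; h2: attacked by Nf1.
Legal moves for Black: none.
In check with no legal moves → checkmate.

checkmate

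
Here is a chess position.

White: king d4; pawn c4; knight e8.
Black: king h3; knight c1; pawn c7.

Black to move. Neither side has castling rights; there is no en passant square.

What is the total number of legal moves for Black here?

11

Black to move; king on h3.
In check: no.
Legal moves: Kh4, Kg4, Kg3, Kh2, Kg2, Nd3, Nb3+, Ne2+, Na2, c6, c5+.
Count: 11.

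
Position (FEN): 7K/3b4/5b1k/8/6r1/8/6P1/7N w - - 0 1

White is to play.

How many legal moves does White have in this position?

0

White to move; king on h8.
In check: yes, from the black bishop on f6.
Legal moves: none.
Count: 0.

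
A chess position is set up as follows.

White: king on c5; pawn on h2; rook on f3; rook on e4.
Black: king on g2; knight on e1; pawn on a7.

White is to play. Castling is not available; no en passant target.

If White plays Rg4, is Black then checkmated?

no

After Rg4: black king on g2; in check: yes, from the white rook on g4.
Black has 3 legal replies: Kxf3, Kxh2, Kh1.
In check but a legal move exists → not checkmate.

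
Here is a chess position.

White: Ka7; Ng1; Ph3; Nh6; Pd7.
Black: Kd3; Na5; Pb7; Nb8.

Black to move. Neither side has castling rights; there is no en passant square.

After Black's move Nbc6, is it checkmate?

After Nbc6: white king on a7; in check: yes, from the black knight on c6.
White has 2 legal replies: Ka8, Kb6.
In check but a legal move exists → not checkmate.

no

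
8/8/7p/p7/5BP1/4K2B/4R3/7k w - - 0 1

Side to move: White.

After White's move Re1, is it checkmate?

yes

After Re1: black king on h1; in check: yes, from the white rook on e1.
King squares — g1: attacked by Re1; g2: attacked by Bh3; h2: attacked by Bf4.
Black has no legal moves → checkmate.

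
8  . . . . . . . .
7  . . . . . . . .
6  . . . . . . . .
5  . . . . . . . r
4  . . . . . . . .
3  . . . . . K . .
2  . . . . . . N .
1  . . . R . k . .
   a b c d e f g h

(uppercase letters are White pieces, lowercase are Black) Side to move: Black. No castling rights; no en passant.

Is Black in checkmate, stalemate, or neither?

Black to move; black king on f1.
In check: yes, from the white rook on d1.
King squares — e1: attacked by Rd1; g1: attacked by Rd1; e2: attacked by Kf3; f2: attacked by Kf3; g2: attacked by Kf3.
Legal moves for Black: none.
In check with no legal moves → checkmate.

checkmate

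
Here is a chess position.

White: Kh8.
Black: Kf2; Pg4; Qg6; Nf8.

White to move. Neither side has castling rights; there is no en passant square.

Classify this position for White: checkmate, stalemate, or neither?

stalemate

White to move; white king on h8.
In check: no.
King squares — g7: attacked by Qg6; h7: attacked by Qg6; g8: attacked by Qg6.
Legal moves for White: none.
Not in check and no legal moves → stalemate.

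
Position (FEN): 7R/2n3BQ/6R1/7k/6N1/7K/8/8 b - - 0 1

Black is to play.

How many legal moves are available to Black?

0

Black to move; king on h5.
In check: yes, from the white queen on h7.
Legal moves: none.
Count: 0.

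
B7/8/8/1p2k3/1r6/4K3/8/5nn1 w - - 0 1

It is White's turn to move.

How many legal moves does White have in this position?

2

White to move; king on e3.
In check: yes, from the black knight on f1.
Legal moves: Kd3, Kf2.
Count: 2.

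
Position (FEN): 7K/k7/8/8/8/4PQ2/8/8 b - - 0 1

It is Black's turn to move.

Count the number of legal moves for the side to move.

Black to move; king on a7.
In check: no.
Legal moves: Kb8, Kb6, Ka6.
Count: 3.

3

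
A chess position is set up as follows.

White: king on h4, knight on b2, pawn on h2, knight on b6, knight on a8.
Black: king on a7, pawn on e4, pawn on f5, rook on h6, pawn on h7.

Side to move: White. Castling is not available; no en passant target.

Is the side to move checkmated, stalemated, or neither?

White to move; white king on h4.
In check: yes, from the black rook on h6.
Legal moves for White: Kg5, Kg3.
White is in check but has 2 legal moves → neither.

neither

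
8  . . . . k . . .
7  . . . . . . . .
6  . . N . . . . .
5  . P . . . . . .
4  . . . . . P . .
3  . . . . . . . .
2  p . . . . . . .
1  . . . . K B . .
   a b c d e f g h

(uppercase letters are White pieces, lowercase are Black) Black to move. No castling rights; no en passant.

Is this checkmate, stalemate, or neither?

Black to move; black king on e8.
In check: no.
Legal moves for Black: Kf8, Kf7, Kd7, a1=Q+, a1=R+, a1=B, a1=N.
Black has 7 legal moves and is not in check → neither.

neither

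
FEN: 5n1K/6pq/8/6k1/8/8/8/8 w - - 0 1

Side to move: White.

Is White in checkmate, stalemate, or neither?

checkmate

White to move; white king on h8.
In check: yes, from the black queen on h7.
King squares — g7: attacked by Qh7; h7: attacked by Nf8; g8: attacked by Qh7.
Legal moves for White: none.
In check with no legal moves → checkmate.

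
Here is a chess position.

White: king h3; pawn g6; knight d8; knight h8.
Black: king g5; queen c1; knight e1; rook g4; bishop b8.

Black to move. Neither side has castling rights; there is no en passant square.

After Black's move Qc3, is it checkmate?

yes

After Qc3: white king on h3; in check: yes, from the black queen on c3.
King squares — g2: attacked by Ne1; h2: attacked by Bb8; g3: attacked by Qc3; g4: attacked by Kg5; h4: attacked by Rg4.
White has no legal moves → checkmate.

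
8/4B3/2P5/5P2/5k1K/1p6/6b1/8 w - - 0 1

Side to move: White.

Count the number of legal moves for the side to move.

11

White to move; king on h4.
In check: no.
Legal moves: Bf8, Bd8, Bf6, Bd6+, Bg5+, Bc5, Bb4, Ba3, Kh5, c7, f6.
Count: 11.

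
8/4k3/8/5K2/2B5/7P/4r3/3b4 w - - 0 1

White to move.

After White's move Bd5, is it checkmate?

no

After Bd5: black king on e7; in check: no.
Black is not in check, so this cannot be checkmate.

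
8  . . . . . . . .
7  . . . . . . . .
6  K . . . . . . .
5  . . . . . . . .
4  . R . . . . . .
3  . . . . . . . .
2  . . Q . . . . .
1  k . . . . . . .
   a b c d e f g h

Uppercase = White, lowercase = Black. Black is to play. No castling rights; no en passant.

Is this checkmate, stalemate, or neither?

Black to move; black king on a1.
In check: no.
King squares — b1: attacked by Qc2; a2: attacked by Qc2; b2: attacked by Qc2.
Legal moves for Black: none.
Not in check and no legal moves → stalemate.

stalemate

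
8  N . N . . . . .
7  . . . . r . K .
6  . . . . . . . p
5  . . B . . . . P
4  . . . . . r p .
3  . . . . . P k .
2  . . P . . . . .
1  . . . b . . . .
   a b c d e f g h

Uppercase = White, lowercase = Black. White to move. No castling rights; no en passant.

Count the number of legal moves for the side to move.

White to move; king on g7.
In check: yes, from the black rook on e7.
Legal moves: Kh8, Kg8, Kxh6, Kg6, Nxe7, Bxe7.
Count: 6.

6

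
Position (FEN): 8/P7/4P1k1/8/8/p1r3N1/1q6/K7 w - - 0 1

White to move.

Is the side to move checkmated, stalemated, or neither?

White to move; white king on a1.
In check: yes, from the black queen on b2.
King squares — b1: attacked by Qb2; a2: attacked by Qb2; b2: attacked by Pa3.
Legal moves for White: none.
In check with no legal moves → checkmate.

checkmate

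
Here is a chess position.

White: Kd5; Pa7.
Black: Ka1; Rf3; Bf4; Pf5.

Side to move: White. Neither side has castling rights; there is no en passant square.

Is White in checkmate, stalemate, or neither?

White to move; white king on d5.
In check: no.
Legal moves for White: Ke6, Kc6, Kc5, Kd4, Kc4, a8=Q+, a8=R+, a8=B, a8=N.
White has 9 legal moves and is not in check → neither.

neither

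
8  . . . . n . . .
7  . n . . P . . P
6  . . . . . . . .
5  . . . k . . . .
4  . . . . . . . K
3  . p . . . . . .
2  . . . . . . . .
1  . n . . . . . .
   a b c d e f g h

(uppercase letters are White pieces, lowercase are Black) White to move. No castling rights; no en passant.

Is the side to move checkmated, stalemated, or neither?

neither

White to move; white king on h4.
In check: no.
Legal moves for White: Kh5, Kg5, Kg4, Kh3, Kg3, h8=Q, h8=R, h8=B, h8=N.
White has 9 legal moves and is not in check → neither.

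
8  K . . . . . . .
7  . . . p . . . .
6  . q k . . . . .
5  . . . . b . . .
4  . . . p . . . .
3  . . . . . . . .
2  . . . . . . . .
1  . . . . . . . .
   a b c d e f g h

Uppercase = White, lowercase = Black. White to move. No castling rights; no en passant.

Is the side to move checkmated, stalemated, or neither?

White to move; white king on a8.
In check: no.
King squares — a7: attacked by Qb6; b7: attacked by Qb6; b8: attacked by Be5.
Legal moves for White: none.
Not in check and no legal moves → stalemate.

stalemate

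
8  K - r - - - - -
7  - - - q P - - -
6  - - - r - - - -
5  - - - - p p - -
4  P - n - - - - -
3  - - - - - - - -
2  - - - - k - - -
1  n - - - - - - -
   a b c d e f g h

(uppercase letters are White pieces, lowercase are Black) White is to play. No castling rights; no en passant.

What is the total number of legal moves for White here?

White to move; king on a8.
In check: yes, from the black rook on c8.
Legal moves: none.
Count: 0.

0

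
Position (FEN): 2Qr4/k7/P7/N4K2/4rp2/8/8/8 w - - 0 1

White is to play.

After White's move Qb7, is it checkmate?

yes

After Qb7: black king on a7; in check: yes, from the white queen on b7.
King squares — a6: attacked by Qb7; b6: attacked by Qb7; b7: attacked by Na5; a8: attacked by Qb7; b8: attacked by Qb7.
Black has no legal moves → checkmate.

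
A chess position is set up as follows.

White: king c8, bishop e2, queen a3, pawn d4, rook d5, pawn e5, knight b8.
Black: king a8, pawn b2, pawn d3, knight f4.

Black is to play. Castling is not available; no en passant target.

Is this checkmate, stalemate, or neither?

checkmate

Black to move; black king on a8.
In check: yes, from the white queen on a3.
King squares — a7: attacked by Qa3; b7: attacked by Kc8; b8: attacked by Kc8.
Legal moves for Black: none.
In check with no legal moves → checkmate.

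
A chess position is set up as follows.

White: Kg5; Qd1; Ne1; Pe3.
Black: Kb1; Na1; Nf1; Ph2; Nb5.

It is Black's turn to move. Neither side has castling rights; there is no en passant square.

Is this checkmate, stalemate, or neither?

Black to move; black king on b1.
In check: yes, from the white queen on d1.
King squares — a1: own knight; c1: attacked by Qd1; a2: available; b2: available; c2: attacked by Qd1.
Legal moves for Black: Kb2, Ka2.
Black is in check but has 2 legal moves → neither.

neither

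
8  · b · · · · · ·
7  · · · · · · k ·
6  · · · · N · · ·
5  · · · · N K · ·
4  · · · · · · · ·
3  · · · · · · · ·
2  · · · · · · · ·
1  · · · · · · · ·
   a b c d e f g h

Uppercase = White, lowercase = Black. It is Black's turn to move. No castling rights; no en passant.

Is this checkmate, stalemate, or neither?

neither

Black to move; black king on g7.
In check: yes, from the white knight on e6.
Legal moves for Black: Kh8, Kg8, Kh7, Kh6.
Black is in check but has 4 legal moves → neither.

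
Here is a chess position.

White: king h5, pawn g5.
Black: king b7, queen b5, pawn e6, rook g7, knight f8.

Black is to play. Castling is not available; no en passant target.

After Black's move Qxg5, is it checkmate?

yes

After Qxg5: white king on h5; in check: yes, from the black queen on g5.
King squares — g4: attacked by Qg5; h4: attacked by Qg5; g5: attacked by Rg7; g6: attacked by Qg5; h6: attacked by Qg5.
White has no legal moves → checkmate.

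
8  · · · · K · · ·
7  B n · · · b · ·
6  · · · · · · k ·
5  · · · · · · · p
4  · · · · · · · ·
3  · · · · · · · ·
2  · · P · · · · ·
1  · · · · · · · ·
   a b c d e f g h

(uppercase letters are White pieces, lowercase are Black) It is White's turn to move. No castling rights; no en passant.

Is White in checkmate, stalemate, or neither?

neither

White to move; white king on e8.
In check: yes, from the black bishop on f7.
King squares — d7: available; e7: available; f7: attacked by Kg6; d8: attacked by Nb7; f8: available.
Legal moves for White: Kf8, Ke7, Kd7.
White is in check but has 3 legal moves → neither.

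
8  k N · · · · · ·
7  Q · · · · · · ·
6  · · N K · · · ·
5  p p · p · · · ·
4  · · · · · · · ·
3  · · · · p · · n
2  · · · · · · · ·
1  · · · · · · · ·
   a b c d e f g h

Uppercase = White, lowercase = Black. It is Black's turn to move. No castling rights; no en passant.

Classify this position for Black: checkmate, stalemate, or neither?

checkmate

Black to move; black king on a8.
In check: yes, from the white queen on a7.
King squares — a7: attacked by Nc6; b7: attacked by Qa7; b8: attacked by Nc6.
Legal moves for Black: none.
In check with no legal moves → checkmate.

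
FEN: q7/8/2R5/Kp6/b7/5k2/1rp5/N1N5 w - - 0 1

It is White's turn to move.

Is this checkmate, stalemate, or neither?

neither

White to move; white king on a5.
In check: yes, from the black queen on a8.
Legal moves for White: Kb6, Ra6.
White is in check but has 2 legal moves → neither.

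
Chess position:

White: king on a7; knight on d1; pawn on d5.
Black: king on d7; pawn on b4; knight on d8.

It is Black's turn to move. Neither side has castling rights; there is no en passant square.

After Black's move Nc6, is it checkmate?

no

After Nc6: white king on a7; in check: yes, from the black knight on c6.
White has 5 legal replies: Ka8, Kb7, Kb6, Ka6, dxc6+.
In check but a legal move exists → not checkmate.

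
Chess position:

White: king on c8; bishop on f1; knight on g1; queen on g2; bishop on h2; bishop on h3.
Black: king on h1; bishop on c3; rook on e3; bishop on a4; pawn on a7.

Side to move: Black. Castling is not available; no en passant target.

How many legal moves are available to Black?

0

Black to move; king on h1.
In check: yes, from the white queen on g2.
Legal moves: none.
Count: 0.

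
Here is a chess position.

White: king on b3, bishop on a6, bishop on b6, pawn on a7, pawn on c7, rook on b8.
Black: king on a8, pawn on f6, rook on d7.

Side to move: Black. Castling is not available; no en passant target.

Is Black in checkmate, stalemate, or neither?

checkmate

Black to move; black king on a8.
In check: yes, from the white rook on b8.
King squares — a7: attacked by Bb6; b7: attacked by Ba6; b8: attacked by Pa7.
Legal moves for Black: none.
In check with no legal moves → checkmate.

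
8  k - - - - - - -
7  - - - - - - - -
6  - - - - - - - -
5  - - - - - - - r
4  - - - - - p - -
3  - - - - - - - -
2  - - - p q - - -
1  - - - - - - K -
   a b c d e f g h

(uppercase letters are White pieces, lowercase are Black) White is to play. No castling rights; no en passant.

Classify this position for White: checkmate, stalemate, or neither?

White to move; white king on g1.
In check: no.
King squares — f1: attacked by Qe2; h1: attacked by Rh5; f2: attacked by Qe2; g2: attacked by Qe2; h2: attacked by Qe2.
Legal moves for White: none.
Not in check and no legal moves → stalemate.

stalemate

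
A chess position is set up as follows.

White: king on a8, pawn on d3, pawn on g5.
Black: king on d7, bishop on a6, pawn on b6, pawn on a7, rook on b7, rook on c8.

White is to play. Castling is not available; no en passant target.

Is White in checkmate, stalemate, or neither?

checkmate

White to move; white king on a8.
In check: yes, from the black rook on c8.
King squares — a7: attacked by Rb7; b7: attacked by Ba6; b8: attacked by Rb7.
Legal moves for White: none.
In check with no legal moves → checkmate.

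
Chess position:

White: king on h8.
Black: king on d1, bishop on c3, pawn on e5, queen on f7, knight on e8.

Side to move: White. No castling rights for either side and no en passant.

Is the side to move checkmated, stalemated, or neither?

White to move; white king on h8.
In check: no.
King squares — g7: attacked by Qf7; h7: attacked by Qf7; g8: attacked by Qf7.
Legal moves for White: none.
Not in check and no legal moves → stalemate.

stalemate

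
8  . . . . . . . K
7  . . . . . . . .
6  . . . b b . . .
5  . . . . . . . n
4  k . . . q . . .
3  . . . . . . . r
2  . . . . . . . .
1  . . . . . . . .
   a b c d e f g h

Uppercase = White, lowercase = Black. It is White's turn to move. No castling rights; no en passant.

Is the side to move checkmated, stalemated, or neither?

White to move; white king on h8.
In check: no.
King squares — g7: attacked by Nh5; h7: attacked by Qe4; g8: attacked by Be6.
Legal moves for White: none.
Not in check and no legal moves → stalemate.

stalemate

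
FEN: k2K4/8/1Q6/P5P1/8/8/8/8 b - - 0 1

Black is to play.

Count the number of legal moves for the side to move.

0

Black to move; king on a8.
In check: no.
Legal moves: none.
Count: 0.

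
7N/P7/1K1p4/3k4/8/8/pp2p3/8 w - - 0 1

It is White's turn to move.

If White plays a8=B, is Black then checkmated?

After a8=B: black king on d5; in check: yes, from the white bishop on a8.
Black has 4 legal replies: Ke6, Ke5, Kd4, Kc4.
In check but a legal move exists → not checkmate.

no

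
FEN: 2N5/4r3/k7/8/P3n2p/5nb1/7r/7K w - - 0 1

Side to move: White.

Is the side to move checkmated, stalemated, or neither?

White to move; white king on h1.
In check: yes, from the black rook on h2.
King squares — g1: attacked by Nf3; g2: attacked by Rh2; h2: attacked by Nf3.
Legal moves for White: none.
In check with no legal moves → checkmate.

checkmate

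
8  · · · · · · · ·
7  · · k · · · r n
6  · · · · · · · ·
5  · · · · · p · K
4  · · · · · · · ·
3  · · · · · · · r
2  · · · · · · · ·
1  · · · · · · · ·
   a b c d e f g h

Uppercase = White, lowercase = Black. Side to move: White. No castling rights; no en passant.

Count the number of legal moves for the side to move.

0

White to move; king on h5.
In check: yes, from the black rook on h3.
Legal moves: none.
Count: 0.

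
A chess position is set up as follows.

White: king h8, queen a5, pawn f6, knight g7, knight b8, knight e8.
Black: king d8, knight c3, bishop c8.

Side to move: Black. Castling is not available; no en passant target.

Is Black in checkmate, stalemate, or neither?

checkmate

Black to move; black king on d8.
In check: yes, from the white queen on a5.
King squares — c7: attacked by Qa5; d7: attacked by Nb8; e7: attacked by Pf6; c8: own bishop; e8: attacked by Ng7.
Legal moves for Black: none.
In check with no legal moves → checkmate.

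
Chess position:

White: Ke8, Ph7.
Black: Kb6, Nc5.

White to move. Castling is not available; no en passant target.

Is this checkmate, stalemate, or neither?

neither

White to move; white king on e8.
In check: no.
Legal moves for White: Kf8, Kd8, Kf7, Ke7, h8=Q, h8=R, h8=B, h8=N.
White has 8 legal moves and is not in check → neither.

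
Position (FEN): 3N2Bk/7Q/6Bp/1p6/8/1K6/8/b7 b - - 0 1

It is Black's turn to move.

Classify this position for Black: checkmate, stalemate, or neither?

checkmate

Black to move; black king on h8.
In check: yes, from the white queen on h7.
King squares — g7: attacked by Qh7; h7: attacked by Bg6; g8: attacked by Qh7.
Legal moves for Black: none.
In check with no legal moves → checkmate.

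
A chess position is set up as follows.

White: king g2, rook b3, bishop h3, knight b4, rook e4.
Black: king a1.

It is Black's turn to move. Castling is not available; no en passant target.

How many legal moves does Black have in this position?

Black to move; king on a1.
In check: no.
Legal moves: none.
Count: 0.

0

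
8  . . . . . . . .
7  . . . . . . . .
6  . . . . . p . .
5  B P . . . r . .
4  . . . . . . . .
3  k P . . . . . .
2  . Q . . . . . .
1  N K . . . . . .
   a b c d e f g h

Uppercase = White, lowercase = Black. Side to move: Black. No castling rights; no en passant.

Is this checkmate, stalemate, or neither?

Black to move; black king on a3.
In check: yes, from the white queen on b2.
King squares — a2: attacked by Kb1; b2: attacked by Kb1; b3: attacked by Na1; a4: attacked by Pb3; b4: attacked by Ba5.
Legal moves for Black: none.
In check with no legal moves → checkmate.

checkmate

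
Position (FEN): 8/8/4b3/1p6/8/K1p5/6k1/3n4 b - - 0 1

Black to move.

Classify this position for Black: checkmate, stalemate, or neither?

Black to move; black king on g2.
In check: no.
Legal moves for Black include: Bg8, Bc8, Bf7, Bd7, Bf5, Bd5, Bg4, Bc4, Bh3, Bb3, Ba2, Kh3, Kg3, Kf3, Kh2, Kf2, Kh1, Kg1, ... (list truncated; more exist).
Black has legal moves and is not in check → neither.

neither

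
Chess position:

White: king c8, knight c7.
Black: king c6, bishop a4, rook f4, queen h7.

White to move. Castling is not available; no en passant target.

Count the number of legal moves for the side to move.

8

White to move; king on c8.
In check: no.
Legal moves: Kd8, Kb8, Ne8, Na8, Ne6, Na6, Nd5, Nb5.
Count: 8.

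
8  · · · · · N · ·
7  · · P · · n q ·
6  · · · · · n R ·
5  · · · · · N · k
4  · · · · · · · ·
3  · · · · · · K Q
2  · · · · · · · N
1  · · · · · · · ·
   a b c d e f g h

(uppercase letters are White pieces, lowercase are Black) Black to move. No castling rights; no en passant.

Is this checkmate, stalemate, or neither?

checkmate

Black to move; black king on h5.
In check: yes, from the white queen on h3.
King squares — g4: attacked by Nh2; h4: attacked by Kg3; g5: attacked by Rg6; g6: attacked by Nf8; h6: attacked by Qh3.
Legal moves for Black: none.
In check with no legal moves → checkmate.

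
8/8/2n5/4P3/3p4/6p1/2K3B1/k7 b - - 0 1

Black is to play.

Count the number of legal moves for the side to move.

Black to move; king on a1.
In check: no.
Legal moves: Nd8, Nb8, Ne7, Na7, Nxe5, Na5, Nb4+, Ka2, d3+.
Count: 9.

9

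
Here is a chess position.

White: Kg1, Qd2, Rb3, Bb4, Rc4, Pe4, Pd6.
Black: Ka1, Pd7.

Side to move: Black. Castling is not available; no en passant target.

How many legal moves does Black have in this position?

Black to move; king on a1.
In check: no.
Legal moves: none.
Count: 0.

0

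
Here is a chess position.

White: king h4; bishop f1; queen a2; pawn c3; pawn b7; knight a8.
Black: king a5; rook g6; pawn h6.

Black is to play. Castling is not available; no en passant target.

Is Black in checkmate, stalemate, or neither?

Black to move; black king on a5.
In check: yes, from the white queen on a2.
King squares — a4: attacked by Qa2; b4: attacked by Pc3; b5: attacked by Bf1; a6: attacked by Bf1; b6: attacked by Na8.
Legal moves for Black: none.
In check with no legal moves → checkmate.

checkmate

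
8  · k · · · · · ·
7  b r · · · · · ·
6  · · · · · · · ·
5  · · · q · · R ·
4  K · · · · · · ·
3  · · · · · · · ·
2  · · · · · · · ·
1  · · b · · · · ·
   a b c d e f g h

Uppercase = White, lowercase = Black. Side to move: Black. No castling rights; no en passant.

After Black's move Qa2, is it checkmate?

After Qa2: white king on a4; in check: yes, from the black queen on a2.
King squares — a3: attacked by Bc1; b3: attacked by Qa2; b4: attacked by Rb7; a5: attacked by Qa2; b5: attacked by Rb7.
White has no legal moves → checkmate.

yes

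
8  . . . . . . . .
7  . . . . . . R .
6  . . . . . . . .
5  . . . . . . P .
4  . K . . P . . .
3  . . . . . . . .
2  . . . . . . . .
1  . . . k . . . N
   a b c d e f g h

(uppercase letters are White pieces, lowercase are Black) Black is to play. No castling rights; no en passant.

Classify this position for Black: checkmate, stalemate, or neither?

neither

Black to move; black king on d1.
In check: no.
Legal moves for Black: Ke2, Kd2, Kc2, Ke1, Kc1.
Black has 5 legal moves and is not in check → neither.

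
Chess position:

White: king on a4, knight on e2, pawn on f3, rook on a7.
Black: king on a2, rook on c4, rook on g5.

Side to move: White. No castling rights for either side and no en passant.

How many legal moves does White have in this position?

White to move; king on a4.
In check: yes, from the black rook on c4.
Legal moves: none.
Count: 0.

0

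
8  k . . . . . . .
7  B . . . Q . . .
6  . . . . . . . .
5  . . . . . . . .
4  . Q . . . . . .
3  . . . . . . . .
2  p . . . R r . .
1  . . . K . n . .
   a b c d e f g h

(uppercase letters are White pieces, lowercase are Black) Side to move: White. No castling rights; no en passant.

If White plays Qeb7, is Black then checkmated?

After Qeb7: black king on a8; in check: yes, from the white queen on b7.
King squares — a7: attacked by Qb7; b7: attacked by Qb4; b8: attacked by Ba7.
Black has no legal moves → checkmate.

yes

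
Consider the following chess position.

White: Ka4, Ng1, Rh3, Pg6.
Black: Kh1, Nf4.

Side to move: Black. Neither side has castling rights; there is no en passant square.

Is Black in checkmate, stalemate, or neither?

Black to move; black king on h1.
In check: yes, from the white rook on h3.
King squares — g1: available; g2: available; h2: attacked by Rh3.
Legal moves for Black: Kg2, Kxg1, Nxh3.
Black is in check but has 3 legal moves → neither.

neither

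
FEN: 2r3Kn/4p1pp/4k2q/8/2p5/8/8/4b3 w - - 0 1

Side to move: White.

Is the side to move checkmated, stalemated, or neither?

checkmate

White to move; white king on g8.
In check: yes, from the black rook on c8.
King squares — f7: attacked by Ke6; g7: attacked by Qh6; h7: attacked by Qh6; f8: attacked by Rc8; h8: attacked by Rc8.
Legal moves for White: none.
In check with no legal moves → checkmate.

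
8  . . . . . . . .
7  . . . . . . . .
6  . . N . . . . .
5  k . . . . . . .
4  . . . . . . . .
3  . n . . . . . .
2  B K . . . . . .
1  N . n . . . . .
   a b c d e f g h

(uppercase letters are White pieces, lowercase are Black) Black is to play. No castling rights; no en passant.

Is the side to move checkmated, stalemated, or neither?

neither

Black to move; black king on a5.
In check: yes, from the white knight on c6.
Legal moves for Black: Kb6, Ka6, Kb5, Ka4.
Black is in check but has 4 legal moves → neither.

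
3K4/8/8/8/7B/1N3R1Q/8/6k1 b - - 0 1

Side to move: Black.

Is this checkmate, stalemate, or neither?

Black to move; black king on g1.
In check: no.
King squares — f1: attacked by Rf3; h1: attacked by Qh3; f2: attacked by Rf3; g2: attacked by Qh3; h2: attacked by Qh3.
Legal moves for Black: none.
Not in check and no legal moves → stalemate.

stalemate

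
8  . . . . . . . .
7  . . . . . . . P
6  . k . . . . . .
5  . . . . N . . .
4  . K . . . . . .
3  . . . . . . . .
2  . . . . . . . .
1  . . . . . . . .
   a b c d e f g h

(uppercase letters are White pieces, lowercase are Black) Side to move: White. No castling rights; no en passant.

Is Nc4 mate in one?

no

After Nc4: black king on b6; in check: yes, from the white knight on c4.
Black has 5 legal replies: Kc7, Kb7, Ka7, Kc6, Ka6.
In check but a legal move exists → not checkmate.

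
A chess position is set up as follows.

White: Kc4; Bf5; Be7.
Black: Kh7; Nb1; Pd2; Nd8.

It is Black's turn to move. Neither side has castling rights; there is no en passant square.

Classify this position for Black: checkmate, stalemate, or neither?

Black to move; black king on h7.
In check: yes, from the white bishop on f5.
Legal moves for Black: Kh8, Kg8, Kg7, Kh6.
Black is in check but has 4 legal moves → neither.

neither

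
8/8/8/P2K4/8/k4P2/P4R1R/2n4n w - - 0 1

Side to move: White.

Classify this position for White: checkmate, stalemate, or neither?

neither

White to move; white king on d5.
In check: no.
Legal moves for White include: Ke6, Kd6, Kc6, Ke5, Kc5, Ke4, Kd4, Kc4, Rh8, Rh7, Rh6, Rh5, Rh4, Rh3, Rhg2, Rxh1, Rfg2, Re2, ... (list truncated; more exist).
White has legal moves and is not in check → neither.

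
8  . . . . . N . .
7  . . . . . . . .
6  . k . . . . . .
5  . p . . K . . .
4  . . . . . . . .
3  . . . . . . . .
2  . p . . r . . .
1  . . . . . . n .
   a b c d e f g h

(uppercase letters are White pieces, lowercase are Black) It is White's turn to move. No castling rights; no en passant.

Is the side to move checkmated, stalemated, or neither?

neither

White to move; white king on e5.
In check: yes, from the black rook on e2.
Legal moves for White: Kf6, Kd6, Kf5, Kd5, Kf4, Kd4.
White is in check but has 6 legal moves → neither.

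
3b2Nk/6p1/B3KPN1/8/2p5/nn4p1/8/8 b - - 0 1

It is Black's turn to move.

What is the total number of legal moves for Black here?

2

Black to move; king on h8.
In check: yes, from the white knight on g6.
Legal moves: Kxg8, Kh7.
Count: 2.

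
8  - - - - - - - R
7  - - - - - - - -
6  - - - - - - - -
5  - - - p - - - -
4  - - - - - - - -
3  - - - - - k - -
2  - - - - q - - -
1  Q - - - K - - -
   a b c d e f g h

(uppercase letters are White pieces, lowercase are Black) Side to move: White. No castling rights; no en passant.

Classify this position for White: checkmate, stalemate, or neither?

White to move; white king on e1.
In check: yes, from the black queen on e2.
King squares — d1: attacked by Qe2; f1: attacked by Qe2; d2: attacked by Qe2; e2: attacked by Kf3; f2: attacked by Qe2.
Legal moves for White: none.
In check with no legal moves → checkmate.

checkmate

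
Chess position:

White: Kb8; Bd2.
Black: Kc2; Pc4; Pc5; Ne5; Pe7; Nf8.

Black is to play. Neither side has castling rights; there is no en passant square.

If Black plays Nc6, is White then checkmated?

no

After Nc6: white king on b8; in check: yes, from the black knight on c6.
White has 4 legal replies: Kc8, Ka8, Kc7, Kb7.
In check but a legal move exists → not checkmate.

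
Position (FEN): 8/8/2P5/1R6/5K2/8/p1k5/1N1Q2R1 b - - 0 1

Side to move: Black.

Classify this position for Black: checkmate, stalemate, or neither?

Black to move; black king on c2.
In check: yes, from the white queen on d1.
King squares — b1: attacked by Qd1; c1: attacked by Qd1; d1: attacked by Rg1; b2: attacked by Rb5; d2: attacked by Nb1; b3: attacked by Qd1; c3: attacked by Nb1; d3: attacked by Qd1.
Legal moves for Black: none.
In check with no legal moves → checkmate.

checkmate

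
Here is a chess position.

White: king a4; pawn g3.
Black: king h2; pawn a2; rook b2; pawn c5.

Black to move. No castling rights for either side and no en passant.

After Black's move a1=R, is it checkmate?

yes

After a1=R: white king on a4; in check: yes, from the black rook on a1.
King squares — a3: attacked by Ra1; b3: attacked by Rb2; b4: attacked by Rb2; a5: attacked by Ra1; b5: attacked by Rb2.
White has no legal moves → checkmate.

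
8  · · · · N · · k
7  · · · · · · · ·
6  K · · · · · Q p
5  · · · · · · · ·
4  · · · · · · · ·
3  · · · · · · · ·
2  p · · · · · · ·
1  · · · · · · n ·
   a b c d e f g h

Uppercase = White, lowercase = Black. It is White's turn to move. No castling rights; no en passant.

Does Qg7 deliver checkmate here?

yes

After Qg7: black king on h8; in check: yes, from the white queen on g7.
King squares — g7: attacked by Ne8; h7: attacked by Qg7; g8: attacked by Qg7.
Black has no legal moves → checkmate.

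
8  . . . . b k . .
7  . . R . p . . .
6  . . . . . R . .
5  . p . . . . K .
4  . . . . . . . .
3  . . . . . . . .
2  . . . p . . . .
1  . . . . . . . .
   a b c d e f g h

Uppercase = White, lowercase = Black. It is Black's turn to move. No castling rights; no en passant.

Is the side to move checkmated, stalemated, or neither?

neither

Black to move; black king on f8.
In check: yes, from the white rook on f6.
Legal moves for Black: Kg8, Kg7, Bf7, exf6+.
Black is in check but has 4 legal moves → neither.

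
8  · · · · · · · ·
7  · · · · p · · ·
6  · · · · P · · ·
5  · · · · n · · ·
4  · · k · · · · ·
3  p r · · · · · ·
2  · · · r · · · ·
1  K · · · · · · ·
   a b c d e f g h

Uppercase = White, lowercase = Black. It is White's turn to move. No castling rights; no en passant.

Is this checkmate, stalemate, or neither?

stalemate

White to move; white king on a1.
In check: no.
King squares — b1: attacked by Rb3; a2: attacked by Rd2; b2: attacked by Rd2.
Legal moves for White: none.
Not in check and no legal moves → stalemate.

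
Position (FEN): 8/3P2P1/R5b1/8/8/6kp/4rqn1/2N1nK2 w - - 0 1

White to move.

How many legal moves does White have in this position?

0

White to move; king on f1.
In check: yes, from the black queen on f2.
Legal moves: none.
Count: 0.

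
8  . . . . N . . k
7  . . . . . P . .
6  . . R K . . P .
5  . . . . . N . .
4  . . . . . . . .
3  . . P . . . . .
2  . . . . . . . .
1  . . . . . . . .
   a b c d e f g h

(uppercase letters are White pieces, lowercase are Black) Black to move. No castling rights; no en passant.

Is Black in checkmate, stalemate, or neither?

Black to move; black king on h8.
In check: no.
King squares — g7: attacked by Nf5; h7: attacked by Pg6; g8: attacked by Pf7.
Legal moves for Black: none.
Not in check and no legal moves → stalemate.

stalemate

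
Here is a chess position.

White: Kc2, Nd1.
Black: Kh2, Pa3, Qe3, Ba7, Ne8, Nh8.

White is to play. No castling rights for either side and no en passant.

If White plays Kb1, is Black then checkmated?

After Kb1: black king on h2; in check: no.
Black is not in check, so this cannot be checkmate.

no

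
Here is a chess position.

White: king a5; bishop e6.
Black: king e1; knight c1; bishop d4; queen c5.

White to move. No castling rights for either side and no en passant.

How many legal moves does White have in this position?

White to move; king on a5.
In check: yes, from the black queen on c5.
Legal moves: Ka6, Ka4.
Count: 2.

2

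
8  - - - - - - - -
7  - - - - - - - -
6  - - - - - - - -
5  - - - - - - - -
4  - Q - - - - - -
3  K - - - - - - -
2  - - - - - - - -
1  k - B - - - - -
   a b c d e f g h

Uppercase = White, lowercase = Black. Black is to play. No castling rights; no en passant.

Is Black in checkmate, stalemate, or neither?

stalemate

Black to move; black king on a1.
In check: no.
King squares — b1: attacked by Qb4; a2: attacked by Ka3; b2: attacked by Bc1.
Legal moves for Black: none.
Not in check and no legal moves → stalemate.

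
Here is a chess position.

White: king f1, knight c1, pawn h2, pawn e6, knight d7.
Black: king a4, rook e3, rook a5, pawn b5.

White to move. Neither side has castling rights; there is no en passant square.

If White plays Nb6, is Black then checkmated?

After Nb6: black king on a4; in check: yes, from the white knight on b6.
Black has 2 legal replies: Kb4, Ka3.
In check but a legal move exists → not checkmate.

no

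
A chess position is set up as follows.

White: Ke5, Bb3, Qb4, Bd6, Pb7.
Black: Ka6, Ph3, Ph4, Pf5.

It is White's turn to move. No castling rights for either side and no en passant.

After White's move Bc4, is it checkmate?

no

After Bc4: black king on a6; in check: yes, from the white bishop on c4.
Black has 1 legal reply: Ka7.
In check but a legal move exists → not checkmate.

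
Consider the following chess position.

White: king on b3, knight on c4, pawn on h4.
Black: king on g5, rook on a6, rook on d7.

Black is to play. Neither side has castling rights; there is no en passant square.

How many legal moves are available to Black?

8

Black to move; king on g5.
In check: yes, from the white pawn on h4.
Legal moves: Kh6, Kg6, Kf6, Kh5, Kf5, Kxh4, Kg4, Kf4.
Count: 8.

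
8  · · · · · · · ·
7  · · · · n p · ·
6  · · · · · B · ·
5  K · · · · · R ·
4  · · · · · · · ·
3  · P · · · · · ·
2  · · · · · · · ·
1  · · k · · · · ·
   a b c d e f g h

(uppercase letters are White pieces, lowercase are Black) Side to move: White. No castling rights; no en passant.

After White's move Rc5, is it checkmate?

no

After Rc5: black king on c1; in check: yes, from the white rook on c5.
Black has 3 legal replies: Kd2, Kd1, Kb1.
In check but a legal move exists → not checkmate.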